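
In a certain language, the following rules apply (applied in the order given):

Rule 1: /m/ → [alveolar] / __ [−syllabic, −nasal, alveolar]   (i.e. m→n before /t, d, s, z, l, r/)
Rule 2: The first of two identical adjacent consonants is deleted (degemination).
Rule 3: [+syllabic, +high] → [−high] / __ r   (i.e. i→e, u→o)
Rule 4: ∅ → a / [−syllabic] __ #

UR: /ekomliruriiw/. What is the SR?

ekonleroriiwa

Rule 1 (nasal place assimilation): /m/ precedes the alveolar consonant /l/, so it assimilates in place to [n]. /ekomliruriiw/ → ekonliruriiw.
Rule 2 (degemination): no segment meets the environment; /ekonliruriiw/ is unchanged.
Rule 3 (pre-rhotic lowering): /i/ is a high vowel immediately before /r/, so it lowers to [e]. /u/ is a high vowel immediately before /r/, so it lowers to [o]. /ekonliruriiw/ → ekonleroriiw.
Rule 4 (final a-epenthesis): the form ends in the consonant /w/, so [a] is inserted word-finally. /ekonleroriiw/ → ekonleroriiwa.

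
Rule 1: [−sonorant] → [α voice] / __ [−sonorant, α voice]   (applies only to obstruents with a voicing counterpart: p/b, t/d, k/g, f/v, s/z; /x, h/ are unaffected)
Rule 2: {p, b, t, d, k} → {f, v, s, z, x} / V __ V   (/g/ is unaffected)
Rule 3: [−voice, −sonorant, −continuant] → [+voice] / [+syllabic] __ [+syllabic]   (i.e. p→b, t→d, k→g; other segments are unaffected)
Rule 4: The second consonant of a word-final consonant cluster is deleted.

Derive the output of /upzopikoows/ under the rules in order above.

Rule 1 (regressive voicing assimilation): /p/ precedes the voiced obstruent /z/, so it voices to [b] by assimilation. /upzopikoows/ → ubzopikoows.
Rule 2 (intervocalic spirantization): /p/ is a stop between vowels /o/ and /i/, so it spirantizes to the fricative [f]. /k/ is a stop between vowels /i/ and /o/, so it spirantizes to the fricative [x]. /ubzopikoows/ → ubzofixoows.
Rule 3 (intervocalic voicing): no segment meets the environment; /ubzofixoows/ is unchanged.
Rule 4 (final cluster simplification): /s/ is the second consonant of a word-final cluster /ws/, so it deletes. /ubzofixoows/ → ubzofixoow.

ubzofixoow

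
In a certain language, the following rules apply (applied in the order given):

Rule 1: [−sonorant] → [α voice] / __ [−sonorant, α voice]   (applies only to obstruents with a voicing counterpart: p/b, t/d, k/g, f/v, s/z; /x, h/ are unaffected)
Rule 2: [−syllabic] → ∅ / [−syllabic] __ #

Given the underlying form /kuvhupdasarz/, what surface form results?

kufhubdasar

Rule 1 (regressive voicing assimilation): /v/ precedes the voiceless obstruent /h/, so it devoices to [f] by assimilation. /p/ precedes the voiced obstruent /d/, so it voices to [b] by assimilation. /kuvhupdasarz/ → kufhubdasarz.
Rule 2 (final cluster simplification): /z/ is the second consonant of a word-final cluster /rz/, so it deletes. /kufhubdasarz/ → kufhubdasar.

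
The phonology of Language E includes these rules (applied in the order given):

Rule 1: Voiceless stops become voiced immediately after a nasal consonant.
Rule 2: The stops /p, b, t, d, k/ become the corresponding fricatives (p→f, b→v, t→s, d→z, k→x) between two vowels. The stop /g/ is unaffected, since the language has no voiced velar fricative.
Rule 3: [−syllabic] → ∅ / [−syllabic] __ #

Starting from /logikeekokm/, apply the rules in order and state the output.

Rule 1 (post-nasal voicing): no segment meets the environment; /logikeekokm/ is unchanged.
Rule 2 (intervocalic spirantization): /k/ is a stop between vowels /i/ and /e/, so it spirantizes to the fricative [x]. /k/ is a stop between vowels /e/ and /o/, so it spirantizes to the fricative [x]. /logikeekokm/ → logixeexokm.
Rule 3 (final cluster simplification): /m/ is the second consonant of a word-final cluster /km/, so it deletes. /logixeexokm/ → logixeexok.

logixeexok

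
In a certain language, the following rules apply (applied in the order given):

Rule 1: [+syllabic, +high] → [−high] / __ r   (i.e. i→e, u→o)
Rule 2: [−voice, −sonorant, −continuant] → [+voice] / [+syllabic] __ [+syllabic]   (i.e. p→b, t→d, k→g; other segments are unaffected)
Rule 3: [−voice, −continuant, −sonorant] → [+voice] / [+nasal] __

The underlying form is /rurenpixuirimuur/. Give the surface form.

rorenbixuerimuor

Rule 1 (pre-rhotic lowering): /u/ is a high vowel immediately before /r/, so it lowers to [o]. /i/ is a high vowel immediately before /r/, so it lowers to [e]. /u/ is a high vowel immediately before /r/, so it lowers to [o]. /rurenpixuirimuur/ → rorenpixuerimuor.
Rule 2 (intervocalic voicing): no segment meets the environment; /rorenpixuerimuor/ is unchanged.
Rule 3 (post-nasal voicing): /p/ is a voiceless stop immediately after the nasal /n/, so it voices to [b]. /rorenpixuerimuor/ → rorenbixuerimuor.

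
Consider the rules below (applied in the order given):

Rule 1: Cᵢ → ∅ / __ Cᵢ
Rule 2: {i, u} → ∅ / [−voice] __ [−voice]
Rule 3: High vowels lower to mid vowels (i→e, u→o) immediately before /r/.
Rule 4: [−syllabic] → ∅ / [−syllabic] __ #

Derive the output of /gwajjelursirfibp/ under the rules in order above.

gwajelorserfib

Rule 1 (degemination): /jj/ is a geminate; the first /j/ deletes. /gwajjelursirfibp/ → gwajelursirfibp.
Rule 2 (high vowel syncope): no segment meets the environment; /gwajelursirfibp/ is unchanged.
Rule 3 (pre-rhotic lowering): /u/ is a high vowel immediately before /r/, so it lowers to [o]. /i/ is a high vowel immediately before /r/, so it lowers to [e]. /gwajelursirfibp/ → gwajelorserfibp.
Rule 4 (final cluster simplification): /p/ is the second consonant of a word-final cluster /bp/, so it deletes. /gwajelorserfibp/ → gwajelorserfib.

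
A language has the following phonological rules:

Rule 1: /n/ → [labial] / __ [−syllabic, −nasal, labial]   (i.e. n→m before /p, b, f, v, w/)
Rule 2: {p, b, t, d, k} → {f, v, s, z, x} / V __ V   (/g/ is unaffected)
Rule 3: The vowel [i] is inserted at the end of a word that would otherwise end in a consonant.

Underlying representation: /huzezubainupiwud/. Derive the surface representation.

Rule 1 (nasal place assimilation): no segment meets the environment; /huzezubainupiwud/ is unchanged.
Rule 2 (intervocalic spirantization): /b/ is a stop between vowels /u/ and /a/, so it spirantizes to the fricative [v]. /p/ is a stop between vowels /u/ and /i/, so it spirantizes to the fricative [f]. /huzezubainupiwud/ → huzezuvainufiwud.
Rule 3 (final i-epenthesis): the form ends in the consonant /d/, so [i] is inserted word-finally. /huzezuvainufiwud/ → huzezuvainufiwudi.

huzezuvainufiwudi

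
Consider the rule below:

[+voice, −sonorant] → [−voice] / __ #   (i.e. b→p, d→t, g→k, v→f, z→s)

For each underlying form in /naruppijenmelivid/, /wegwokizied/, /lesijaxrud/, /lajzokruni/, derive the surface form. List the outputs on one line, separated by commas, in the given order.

/naruppijenmelivid/: /d/ is a voiced obstruent in word-final position, so it devoices to [t]. → [naruppijenmelivit].
/wegwokizied/: /d/ is a voiced obstruent in word-final position, so it devoices to [t]. → [wegwokiziet].
/lesijaxrud/: /d/ is a voiced obstruent in word-final position, so it devoices to [t]. → [lesijaxrut].
/lajzokruni/: the rule's environment is not met; surfaces unchanged as [lajzokruni].

naruppijenmelivit, wegwokiziet, lesijaxrut, lajzokruni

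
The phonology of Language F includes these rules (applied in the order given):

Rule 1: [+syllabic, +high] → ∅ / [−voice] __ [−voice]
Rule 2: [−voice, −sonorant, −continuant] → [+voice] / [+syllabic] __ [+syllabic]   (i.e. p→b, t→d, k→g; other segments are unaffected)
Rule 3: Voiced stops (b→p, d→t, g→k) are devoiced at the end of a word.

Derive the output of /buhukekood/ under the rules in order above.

buhkegoot

Rule 1 (high vowel syncope): /u/ is a high vowel flanked by voiceless consonants /h/ and /k/, so it deletes. /buhukekood/ → buhkekood.
Rule 2 (intervocalic voicing): /k/ is a voiceless stop between vowels /e/ and /o/, so it voices to [g]. /buhkekood/ → buhkegood.
Rule 3 (final devoicing): /d/ is a voiced stop in word-final position, so it devoices to [t]. /buhkegood/ → buhkegoot.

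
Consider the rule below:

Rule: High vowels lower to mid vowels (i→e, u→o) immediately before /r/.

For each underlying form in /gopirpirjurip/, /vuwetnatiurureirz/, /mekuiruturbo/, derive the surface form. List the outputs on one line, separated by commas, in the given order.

/gopirpirjurip/: /i/ is a high vowel immediately before /r/, so it lowers to [e]. /i/ is a high vowel immediately before /r/, so it lowers to [e]. /u/ is a high vowel immediately before /r/, so it lowers to [o]. → [goperperjorip].
/vuwetnatiurureirz/: /u/ is a high vowel immediately before /r/, so it lowers to [o]. /u/ is a high vowel immediately before /r/, so it lowers to [o]. /i/ is a high vowel immediately before /r/, so it lowers to [e]. → [vuwetnatiororeerz].
/mekuiruturbo/: /i/ is a high vowel immediately before /r/, so it lowers to [e]. /u/ is a high vowel immediately before /r/, so it lowers to [o]. → [mekuerutorbo].

goperperjorip, vuwetnatiororeerz, mekuerutorbo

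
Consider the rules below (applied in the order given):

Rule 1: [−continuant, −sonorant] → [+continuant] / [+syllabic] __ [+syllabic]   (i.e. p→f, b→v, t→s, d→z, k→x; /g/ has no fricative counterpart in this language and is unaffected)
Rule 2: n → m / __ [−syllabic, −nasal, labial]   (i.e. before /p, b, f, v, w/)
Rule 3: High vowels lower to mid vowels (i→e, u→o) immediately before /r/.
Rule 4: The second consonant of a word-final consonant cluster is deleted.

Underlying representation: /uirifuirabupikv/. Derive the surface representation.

Rule 1 (intervocalic spirantization): /b/ is a stop between vowels /a/ and /u/, so it spirantizes to the fricative [v]. /p/ is a stop between vowels /u/ and /i/, so it spirantizes to the fricative [f]. /uirifuirabupikv/ → uirifuiravufikv.
Rule 2 (nasal place assimilation): no segment meets the environment; /uirifuiravufikv/ is unchanged.
Rule 3 (pre-rhotic lowering): /i/ is a high vowel immediately before /r/, so it lowers to [e]. /i/ is a high vowel immediately before /r/, so it lowers to [e]. /uirifuiravufikv/ → uerifueravufikv.
Rule 4 (final cluster simplification): /v/ is the second consonant of a word-final cluster /kv/, so it deletes. /uerifueravufikv/ → uerifueravufik.

uerifueravufik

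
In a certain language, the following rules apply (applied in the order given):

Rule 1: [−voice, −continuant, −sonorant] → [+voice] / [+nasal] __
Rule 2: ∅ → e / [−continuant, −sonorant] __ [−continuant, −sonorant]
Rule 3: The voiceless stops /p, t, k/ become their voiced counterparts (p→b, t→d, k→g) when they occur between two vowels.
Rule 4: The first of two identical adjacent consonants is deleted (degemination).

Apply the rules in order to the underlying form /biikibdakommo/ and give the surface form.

Rule 1 (post-nasal voicing): no segment meets the environment; /biikibdakommo/ is unchanged.
Rule 2 (stop-cluster e-epenthesis): /b/ and /d/ form a stop–stop cluster, so [e] is inserted between them. /biikibdakommo/ → biikibedakommo.
Rule 3 (intervocalic voicing): /k/ is a voiceless stop between vowels /i/ and /i/, so it voices to [g]. /k/ is a voiceless stop between vowels /a/ and /o/, so it voices to [g]. /biikibedakommo/ → biigibedagommo.
Rule 4 (degemination): /mm/ is a geminate; the first /m/ deletes. /biigibedagommo/ → biigibedagomo.

biigibedagomo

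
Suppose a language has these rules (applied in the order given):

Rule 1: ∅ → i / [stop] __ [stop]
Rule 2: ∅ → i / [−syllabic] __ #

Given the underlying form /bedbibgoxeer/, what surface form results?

bedibibigoxeeri

Rule 1 (stop-cluster i-epenthesis): /d/ and /b/ form a stop–stop cluster, so [i] is inserted between them. /b/ and /g/ form a stop–stop cluster, so [i] is inserted between them. /bedbibgoxeer/ → bedibibigoxeer.
Rule 2 (final i-epenthesis): the form ends in the consonant /r/, so [i] is inserted word-finally. /bedibibigoxeer/ → bedibibigoxeeri.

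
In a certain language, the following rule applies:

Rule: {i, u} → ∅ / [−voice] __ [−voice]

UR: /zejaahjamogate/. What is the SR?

zejaahjamogate

No segment of /zejaahjamogate/ meets the structural description of the rule, so the form surfaces unchanged.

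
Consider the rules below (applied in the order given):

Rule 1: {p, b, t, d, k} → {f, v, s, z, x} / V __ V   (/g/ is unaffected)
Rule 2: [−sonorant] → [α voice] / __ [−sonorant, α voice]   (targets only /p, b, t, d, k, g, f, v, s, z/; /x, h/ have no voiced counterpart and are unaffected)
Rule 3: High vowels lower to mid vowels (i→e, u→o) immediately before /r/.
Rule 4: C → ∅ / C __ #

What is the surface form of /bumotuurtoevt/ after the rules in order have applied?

bumosuortoef

Rule 1 (intervocalic spirantization): /t/ is a stop between vowels /o/ and /u/, so it spirantizes to the fricative [s]. /bumotuurtoevt/ → bumosuurtoevt.
Rule 2 (regressive voicing assimilation): /v/ precedes the voiceless obstruent /t/, so it devoices to [f] by assimilation. /bumosuurtoevt/ → bumosuurtoeft.
Rule 3 (pre-rhotic lowering): /u/ is a high vowel immediately before /r/, so it lowers to [o]. /bumosuurtoeft/ → bumosuortoeft.
Rule 4 (final cluster simplification): /t/ is the second consonant of a word-final cluster /ft/, so it deletes. /bumosuortoeft/ → bumosuortoef.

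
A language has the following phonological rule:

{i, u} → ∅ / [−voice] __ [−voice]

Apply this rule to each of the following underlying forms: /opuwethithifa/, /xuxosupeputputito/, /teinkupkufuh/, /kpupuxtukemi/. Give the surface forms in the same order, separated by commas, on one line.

opuweththfa, xxospeptptto, teinkpkfh, kppxtkemi

/opuwethithifa/: /i/ is a high vowel flanked by voiceless consonants /h/ and /t/, so it deletes. /i/ is a high vowel flanked by voiceless consonants /h/ and /f/, so it deletes. → [opuweththfa].
/xuxosupeputputito/: /u/ is a high vowel flanked by voiceless consonants /x/ and /x/, so it deletes. /u/ is a high vowel flanked by voiceless consonants /s/ and /p/, so it deletes. /u/ is a high vowel flanked by voiceless consonants /p/ and /t/, so it deletes. /u/ is a high vowel flanked by voiceless consonants /p/ and /t/, so it deletes. /i/ is a high vowel flanked by voiceless consonants /t/ and /t/, so it deletes. → [xxospeptptto].
/teinkupkufuh/: /u/ is a high vowel flanked by voiceless consonants /k/ and /p/, so it deletes. /u/ is a high vowel flanked by voiceless consonants /k/ and /f/, so it deletes. /u/ is a high vowel flanked by voiceless consonants /f/ and /h/, so it deletes. → [teinkpkfh].
/kpupuxtukemi/: /u/ is a high vowel flanked by voiceless consonants /p/ and /p/, so it deletes. /u/ is a high vowel flanked by voiceless consonants /p/ and /x/, so it deletes. /u/ is a high vowel flanked by voiceless consonants /t/ and /k/, so it deletes. → [kppxtkemi].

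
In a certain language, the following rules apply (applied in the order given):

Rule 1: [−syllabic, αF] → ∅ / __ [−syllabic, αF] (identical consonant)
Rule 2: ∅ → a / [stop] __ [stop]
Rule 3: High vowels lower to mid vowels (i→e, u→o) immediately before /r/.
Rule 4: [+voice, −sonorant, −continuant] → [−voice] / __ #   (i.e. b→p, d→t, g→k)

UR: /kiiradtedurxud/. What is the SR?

Rule 1 (degemination): no segment meets the environment; /kiiradtedurxud/ is unchanged.
Rule 2 (stop-cluster a-epenthesis): /d/ and /t/ form a stop–stop cluster, so [a] is inserted between them. /kiiradtedurxud/ → kiiradatedurxud.
Rule 3 (pre-rhotic lowering): /i/ is a high vowel immediately before /r/, so it lowers to [e]. /u/ is a high vowel immediately before /r/, so it lowers to [o]. /kiiradatedurxud/ → kieradatedorxud.
Rule 4 (final devoicing): /d/ is a voiced stop in word-final position, so it devoices to [t]. /kieradatedorxud/ → kieradatedorxut.

kieradatedorxut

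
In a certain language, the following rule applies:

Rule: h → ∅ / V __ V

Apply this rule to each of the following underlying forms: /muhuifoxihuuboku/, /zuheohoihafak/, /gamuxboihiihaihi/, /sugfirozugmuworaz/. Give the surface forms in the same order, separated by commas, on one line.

muuifoxiuuboku, zueooiafak, gamuxboiiiaii, sugfirozugmuworaz

/muhuifoxihuuboku/: /h/ occurs between vowels /u/ and /u/, so it deletes. /h/ occurs between vowels /i/ and /u/, so it deletes. → [muuifoxiuuboku].
/zuheohoihafak/: /h/ occurs between vowels /u/ and /e/, so it deletes. /h/ occurs between vowels /o/ and /o/, so it deletes. /h/ occurs between vowels /i/ and /a/, so it deletes. → [zueooiafak].
/gamuxboihiihaihi/: /h/ occurs between vowels /i/ and /i/, so it deletes. /h/ occurs between vowels /i/ and /a/, so it deletes. /h/ occurs between vowels /i/ and /i/, so it deletes. → [gamuxboiiiaii].
/sugfirozugmuworaz/: the rule's environment is not met; surfaces unchanged as [sugfirozugmuworaz].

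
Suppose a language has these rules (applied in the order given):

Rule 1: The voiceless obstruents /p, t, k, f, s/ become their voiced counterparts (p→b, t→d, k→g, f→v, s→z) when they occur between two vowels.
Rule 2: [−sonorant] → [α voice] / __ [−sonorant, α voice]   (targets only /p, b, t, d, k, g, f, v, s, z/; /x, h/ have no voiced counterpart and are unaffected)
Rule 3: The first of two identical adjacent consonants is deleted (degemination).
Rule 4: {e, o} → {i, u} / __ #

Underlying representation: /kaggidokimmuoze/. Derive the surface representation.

kagidogimuozi

Rule 1 (intervocalic voicing): /k/ is a voiceless obstruent between vowels /o/ and /i/, so it voices to [g]. /kaggidokimmuoze/ → kaggidogimmuoze.
Rule 2 (regressive voicing assimilation): no segment meets the environment; /kaggidogimmuoze/ is unchanged.
Rule 3 (degemination): /gg/ is a geminate; the first /g/ deletes. /mm/ is a geminate; the first /m/ deletes. /kaggidogimmuoze/ → kagidogimuoze.
Rule 4 (final vowel raising): /e/ is a mid vowel in word-final position, so it raises to [i]. /kagidogimuoze/ → kagidogimuozi.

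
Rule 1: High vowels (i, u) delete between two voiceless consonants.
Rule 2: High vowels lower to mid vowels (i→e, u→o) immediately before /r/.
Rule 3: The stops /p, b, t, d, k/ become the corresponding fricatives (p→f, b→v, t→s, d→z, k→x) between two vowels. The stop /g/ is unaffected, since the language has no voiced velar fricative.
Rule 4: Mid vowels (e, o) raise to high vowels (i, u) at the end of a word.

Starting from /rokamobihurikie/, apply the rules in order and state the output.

Rule 1 (high vowel syncope): no segment meets the environment; /rokamobihurikie/ is unchanged.
Rule 2 (pre-rhotic lowering): /u/ is a high vowel immediately before /r/, so it lowers to [o]. /rokamobihurikie/ → rokamobihorikie.
Rule 3 (intervocalic spirantization): /k/ is a stop between vowels /o/ and /a/, so it spirantizes to the fricative [x]. /b/ is a stop between vowels /o/ and /i/, so it spirantizes to the fricative [v]. /k/ is a stop between vowels /i/ and /i/, so it spirantizes to the fricative [x]. /rokamobihorikie/ → roxamovihorixie.
Rule 4 (final vowel raising): /e/ is a mid vowel in word-final position, so it raises to [i]. /roxamovihorixie/ → roxamovihorixii.

roxamovihorixii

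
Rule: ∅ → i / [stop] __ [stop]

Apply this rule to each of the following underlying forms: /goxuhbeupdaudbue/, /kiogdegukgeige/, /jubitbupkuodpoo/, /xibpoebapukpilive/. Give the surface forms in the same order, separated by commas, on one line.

goxuhbeupidaudibue, kiogidegukigeige, jubitibupikuodipoo, xibipoebapukipilive

/goxuhbeupdaudbue/: /p/ and /d/ form a stop–stop cluster, so [i] is inserted between them. /d/ and /b/ form a stop–stop cluster, so [i] is inserted between them. → [goxuhbeupidaudibue].
/kiogdegukgeige/: /g/ and /d/ form a stop–stop cluster, so [i] is inserted between them. /k/ and /g/ form a stop–stop cluster, so [i] is inserted between them. → [kiogidegukigeige].
/jubitbupkuodpoo/: /t/ and /b/ form a stop–stop cluster, so [i] is inserted between them. /p/ and /k/ form a stop–stop cluster, so [i] is inserted between them. /d/ and /p/ form a stop–stop cluster, so [i] is inserted between them. → [jubitibupikuodipoo].
/xibpoebapukpilive/: /b/ and /p/ form a stop–stop cluster, so [i] is inserted between them. /k/ and /p/ form a stop–stop cluster, so [i] is inserted between them. → [xibipoebapukipilive].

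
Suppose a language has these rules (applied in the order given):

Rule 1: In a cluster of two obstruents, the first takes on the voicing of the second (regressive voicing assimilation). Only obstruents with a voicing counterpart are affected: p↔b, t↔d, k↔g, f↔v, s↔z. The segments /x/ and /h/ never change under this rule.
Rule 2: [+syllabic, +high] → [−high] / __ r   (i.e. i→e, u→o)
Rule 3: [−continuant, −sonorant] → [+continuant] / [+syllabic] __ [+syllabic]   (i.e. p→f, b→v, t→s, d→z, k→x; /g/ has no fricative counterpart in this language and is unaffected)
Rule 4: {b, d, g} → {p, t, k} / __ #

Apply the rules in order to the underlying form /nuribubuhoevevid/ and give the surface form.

Rule 1 (regressive voicing assimilation): no segment meets the environment; /nuribubuhoevevid/ is unchanged.
Rule 2 (pre-rhotic lowering): /u/ is a high vowel immediately before /r/, so it lowers to [o]. /nuribubuhoevevid/ → noribubuhoevevid.
Rule 3 (intervocalic spirantization): /b/ is a stop between vowels /i/ and /u/, so it spirantizes to the fricative [v]. /b/ is a stop between vowels /u/ and /u/, so it spirantizes to the fricative [v]. /noribubuhoevevid/ → norivuvuhoevevid.
Rule 4 (final devoicing): /d/ is a voiced stop in word-final position, so it devoices to [t]. /norivuvuhoevevid/ → norivuvuhoevevit.

norivuvuhoevevit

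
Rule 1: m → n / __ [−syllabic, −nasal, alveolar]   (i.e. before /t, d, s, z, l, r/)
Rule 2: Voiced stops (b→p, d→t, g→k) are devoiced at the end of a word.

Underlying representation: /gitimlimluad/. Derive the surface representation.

Rule 1 (nasal place assimilation): /m/ precedes the alveolar consonant /l/, so it assimilates in place to [n]. /m/ precedes the alveolar consonant /l/, so it assimilates in place to [n]. /gitimlimluad/ → gitinlinluad.
Rule 2 (final devoicing): /d/ is a voiced stop in word-final position, so it devoices to [t]. /gitinlinluad/ → gitinlinluat.

gitinlinluat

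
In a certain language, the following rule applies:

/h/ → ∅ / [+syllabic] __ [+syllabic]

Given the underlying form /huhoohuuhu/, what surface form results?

huoouuu

/h/ occurs between vowels /u/ and /o/, so it deletes.
/h/ occurs between vowels /o/ and /u/, so it deletes.
/h/ occurs between vowels /u/ and /u/, so it deletes.
Surface form: [huoouuu].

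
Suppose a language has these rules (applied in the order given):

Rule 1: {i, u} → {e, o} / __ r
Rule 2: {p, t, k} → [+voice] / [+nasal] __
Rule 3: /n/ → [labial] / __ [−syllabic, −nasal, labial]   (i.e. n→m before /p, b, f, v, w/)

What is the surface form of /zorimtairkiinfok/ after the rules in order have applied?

zorimdaerkiimfok

Rule 1 (pre-rhotic lowering): /i/ is a high vowel immediately before /r/, so it lowers to [e]. /zorimtairkiinfok/ → zorimtaerkiinfok.
Rule 2 (post-nasal voicing): /t/ is a voiceless stop immediately after the nasal /m/, so it voices to [d]. /zorimtaerkiinfok/ → zorimdaerkiinfok.
Rule 3 (nasal place assimilation): /n/ precedes the labial consonant /f/, so it assimilates in place to [m]. /zorimdaerkiinfok/ → zorimdaerkiimfok.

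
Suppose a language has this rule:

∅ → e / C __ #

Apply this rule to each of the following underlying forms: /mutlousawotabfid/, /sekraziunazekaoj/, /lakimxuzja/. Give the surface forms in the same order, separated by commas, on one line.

mutlousawotabfide, sekraziunazekaoje, lakimxuzja

/mutlousawotabfid/: the form ends in the consonant /d/, so [e] is inserted word-finally. → [mutlousawotabfide].
/sekraziunazekaoj/: the form ends in the consonant /j/, so [e] is inserted word-finally. → [sekraziunazekaoje].
/lakimxuzja/: the rule's environment is not met; surfaces unchanged as [lakimxuzja].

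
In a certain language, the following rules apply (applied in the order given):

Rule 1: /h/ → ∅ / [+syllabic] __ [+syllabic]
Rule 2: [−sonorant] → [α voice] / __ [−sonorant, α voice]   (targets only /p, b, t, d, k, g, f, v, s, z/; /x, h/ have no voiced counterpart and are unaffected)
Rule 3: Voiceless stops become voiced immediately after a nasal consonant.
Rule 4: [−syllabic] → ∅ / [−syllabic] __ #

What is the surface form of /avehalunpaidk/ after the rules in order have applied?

Rule 1 (intervocalic h-deletion): /h/ occurs between vowels /e/ and /a/, so it deletes. /avehalunpaidk/ → avealunpaidk.
Rule 2 (regressive voicing assimilation): /d/ precedes the voiceless obstruent /k/, so it devoices to [t] by assimilation. /avealunpaidk/ → avealunpaitk.
Rule 3 (post-nasal voicing): /p/ is a voiceless stop immediately after the nasal /n/, so it voices to [b]. /avealunpaitk/ → avealunbaitk.
Rule 4 (final cluster simplification): /k/ is the second consonant of a word-final cluster /tk/, so it deletes. /avealunbaitk/ → avealunbait.

avealunbait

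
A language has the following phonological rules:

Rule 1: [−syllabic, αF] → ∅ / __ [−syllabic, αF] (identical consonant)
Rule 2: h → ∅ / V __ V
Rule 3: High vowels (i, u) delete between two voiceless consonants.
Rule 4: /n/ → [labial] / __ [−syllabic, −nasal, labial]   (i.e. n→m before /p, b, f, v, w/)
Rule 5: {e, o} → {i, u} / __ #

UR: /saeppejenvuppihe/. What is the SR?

saepejemvupii

Rule 1 (degemination): /pp/ is a geminate; the first /p/ deletes. /pp/ is a geminate; the first /p/ deletes. /saeppejenvuppihe/ → saepejenvupihe.
Rule 2 (intervocalic h-deletion): /h/ occurs between vowels /i/ and /e/, so it deletes. /saepejenvupihe/ → saepejenvupie.
Rule 3 (high vowel syncope): no segment meets the environment; /saepejenvupie/ is unchanged.
Rule 4 (nasal place assimilation): /n/ precedes the labial consonant /v/, so it assimilates in place to [m]. /saepejenvupie/ → saepejemvupie.
Rule 5 (final vowel raising): /e/ is a mid vowel in word-final position, so it raises to [i]. /saepejemvupie/ → saepejemvupii.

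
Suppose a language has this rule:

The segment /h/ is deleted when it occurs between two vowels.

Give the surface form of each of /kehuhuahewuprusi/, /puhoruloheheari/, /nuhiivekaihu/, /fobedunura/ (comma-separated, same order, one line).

keuuaewuprusi, puoruloeeari, nuiivekaiu, fobedunura

/kehuhuahewuprusi/: /h/ occurs between vowels /e/ and /u/, so it deletes. /h/ occurs between vowels /u/ and /u/, so it deletes. /h/ occurs between vowels /a/ and /e/, so it deletes. → [keuuaewuprusi].
/puhoruloheheari/: /h/ occurs between vowels /u/ and /o/, so it deletes. /h/ occurs between vowels /o/ and /e/, so it deletes. /h/ occurs between vowels /e/ and /e/, so it deletes. → [puoruloeeari].
/nuhiivekaihu/: /h/ occurs between vowels /u/ and /i/, so it deletes. /h/ occurs between vowels /i/ and /u/, so it deletes. → [nuiivekaiu].
/fobedunura/: the rule's environment is not met; surfaces unchanged as [fobedunura].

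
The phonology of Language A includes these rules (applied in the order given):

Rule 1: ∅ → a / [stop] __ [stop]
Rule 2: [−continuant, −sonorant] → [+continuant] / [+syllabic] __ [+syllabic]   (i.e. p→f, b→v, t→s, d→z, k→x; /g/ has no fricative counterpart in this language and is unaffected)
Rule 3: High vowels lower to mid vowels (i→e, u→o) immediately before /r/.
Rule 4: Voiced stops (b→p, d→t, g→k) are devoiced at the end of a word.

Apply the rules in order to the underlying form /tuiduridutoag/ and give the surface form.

tuizorizusoak

Rule 1 (stop-cluster a-epenthesis): no segment meets the environment; /tuiduridutoag/ is unchanged.
Rule 2 (intervocalic spirantization): /d/ is a stop between vowels /i/ and /u/, so it spirantizes to the fricative [z]. /d/ is a stop between vowels /i/ and /u/, so it spirantizes to the fricative [z]. /t/ is a stop between vowels /u/ and /o/, so it spirantizes to the fricative [s]. /tuiduridutoag/ → tuizurizusoag.
Rule 3 (pre-rhotic lowering): /u/ is a high vowel immediately before /r/, so it lowers to [o]. /tuizurizusoag/ → tuizorizusoag.
Rule 4 (final devoicing): /g/ is a voiced stop in word-final position, so it devoices to [k]. /tuizorizusoag/ → tuizorizusoak.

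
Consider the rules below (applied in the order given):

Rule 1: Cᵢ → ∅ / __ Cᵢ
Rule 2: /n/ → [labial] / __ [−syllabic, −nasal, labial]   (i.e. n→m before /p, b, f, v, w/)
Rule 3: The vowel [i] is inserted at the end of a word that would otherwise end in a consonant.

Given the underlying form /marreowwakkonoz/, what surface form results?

mareowakonozi

Rule 1 (degemination): /rr/ is a geminate; the first /r/ deletes. /ww/ is a geminate; the first /w/ deletes. /kk/ is a geminate; the first /k/ deletes. /marreowwakkonoz/ → mareowakonoz.
Rule 2 (nasal place assimilation): no segment meets the environment; /mareowakonoz/ is unchanged.
Rule 3 (final i-epenthesis): the form ends in the consonant /z/, so [i] is inserted word-finally. /mareowakonoz/ → mareowakonozi.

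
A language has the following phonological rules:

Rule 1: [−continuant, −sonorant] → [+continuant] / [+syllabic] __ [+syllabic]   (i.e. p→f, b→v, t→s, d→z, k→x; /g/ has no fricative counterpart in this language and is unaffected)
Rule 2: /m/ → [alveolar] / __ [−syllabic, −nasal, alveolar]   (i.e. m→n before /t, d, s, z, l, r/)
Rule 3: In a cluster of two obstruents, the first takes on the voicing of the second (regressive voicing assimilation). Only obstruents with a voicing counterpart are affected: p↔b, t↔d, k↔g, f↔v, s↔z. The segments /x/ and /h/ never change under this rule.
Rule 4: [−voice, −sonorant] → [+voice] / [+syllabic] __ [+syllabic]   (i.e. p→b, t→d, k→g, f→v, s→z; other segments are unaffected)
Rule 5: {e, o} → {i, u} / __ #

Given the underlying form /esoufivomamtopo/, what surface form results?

ezouvivomantovu

Rule 1 (intervocalic spirantization): /p/ is a stop between vowels /o/ and /o/, so it spirantizes to the fricative [f]. /esoufivomamtopo/ → esoufivomamtofo.
Rule 2 (nasal place assimilation): /m/ precedes the alveolar consonant /t/, so it assimilates in place to [n]. /esoufivomamtofo/ → esoufivomantofo.
Rule 3 (regressive voicing assimilation): no segment meets the environment; /esoufivomantofo/ is unchanged.
Rule 4 (intervocalic voicing): /s/ is a voiceless obstruent between vowels /e/ and /o/, so it voices to [z]. /f/ is a voiceless obstruent between vowels /u/ and /i/, so it voices to [v]. /f/ is a voiceless obstruent between vowels /o/ and /o/, so it voices to [v]. /esoufivomantofo/ → ezouvivomantovo.
Rule 5 (final vowel raising): /o/ is a mid vowel in word-final position, so it raises to [u]. /ezouvivomantovo/ → ezouvivomantovu.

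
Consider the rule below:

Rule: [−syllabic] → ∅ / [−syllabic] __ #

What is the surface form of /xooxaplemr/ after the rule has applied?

xooxaplem

/r/ is the second consonant of a word-final cluster /mr/, so it deletes.
Surface form: [xooxaplem].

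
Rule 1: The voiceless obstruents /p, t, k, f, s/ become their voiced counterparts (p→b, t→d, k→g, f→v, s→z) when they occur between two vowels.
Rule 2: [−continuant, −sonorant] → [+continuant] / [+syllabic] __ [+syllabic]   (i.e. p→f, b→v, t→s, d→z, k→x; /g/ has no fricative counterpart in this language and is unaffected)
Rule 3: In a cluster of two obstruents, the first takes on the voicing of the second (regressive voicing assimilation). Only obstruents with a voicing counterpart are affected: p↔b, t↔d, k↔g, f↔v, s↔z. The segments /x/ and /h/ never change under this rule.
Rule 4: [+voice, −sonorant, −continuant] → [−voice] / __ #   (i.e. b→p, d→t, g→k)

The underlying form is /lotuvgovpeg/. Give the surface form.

Rule 1 (intervocalic voicing): /t/ is a voiceless obstruent between vowels /o/ and /u/, so it voices to [d]. /lotuvgovpeg/ → loduvgovpeg.
Rule 2 (intervocalic spirantization): /d/ is a stop between vowels /o/ and /u/, so it spirantizes to the fricative [z]. /loduvgovpeg/ → lozuvgovpeg.
Rule 3 (regressive voicing assimilation): /v/ precedes the voiceless obstruent /p/, so it devoices to [f] by assimilation. /lozuvgovpeg/ → lozuvgofpeg.
Rule 4 (final devoicing): /g/ is a voiced stop in word-final position, so it devoices to [k]. /lozuvgofpeg/ → lozuvgofpek.

lozuvgofpek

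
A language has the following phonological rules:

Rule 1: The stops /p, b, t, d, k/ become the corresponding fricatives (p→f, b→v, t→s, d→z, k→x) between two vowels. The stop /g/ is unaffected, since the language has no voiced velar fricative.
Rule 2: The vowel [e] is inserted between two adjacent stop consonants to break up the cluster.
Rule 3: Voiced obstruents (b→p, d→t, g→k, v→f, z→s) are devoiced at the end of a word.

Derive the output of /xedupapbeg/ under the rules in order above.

Rule 1 (intervocalic spirantization): /d/ is a stop between vowels /e/ and /u/, so it spirantizes to the fricative [z]. /p/ is a stop between vowels /u/ and /a/, so it spirantizes to the fricative [f]. /xedupapbeg/ → xezufapbeg.
Rule 2 (stop-cluster e-epenthesis): /p/ and /b/ form a stop–stop cluster, so [e] is inserted between them. /xezufapbeg/ → xezufapebeg.
Rule 3 (final devoicing): /g/ is a voiced obstruent in word-final position, so it devoices to [k]. /xezufapebeg/ → xezufapebek.

xezufapebek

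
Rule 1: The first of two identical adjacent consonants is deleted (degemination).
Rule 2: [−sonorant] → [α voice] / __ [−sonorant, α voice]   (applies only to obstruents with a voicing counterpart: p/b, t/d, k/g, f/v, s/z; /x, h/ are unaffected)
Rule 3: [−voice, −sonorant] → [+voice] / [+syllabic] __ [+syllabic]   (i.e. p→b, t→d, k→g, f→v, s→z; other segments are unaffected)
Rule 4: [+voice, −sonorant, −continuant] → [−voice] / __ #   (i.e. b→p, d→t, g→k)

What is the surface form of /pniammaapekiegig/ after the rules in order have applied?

Rule 1 (degemination): /mm/ is a geminate; the first /m/ deletes. /pniammaapekiegig/ → pniamaapekiegig.
Rule 2 (regressive voicing assimilation): no segment meets the environment; /pniamaapekiegig/ is unchanged.
Rule 3 (intervocalic voicing): /p/ is a voiceless obstruent between vowels /a/ and /e/, so it voices to [b]. /k/ is a voiceless obstruent between vowels /e/ and /i/, so it voices to [g]. /pniamaapekiegig/ → pniamaabegiegig.
Rule 4 (final devoicing): /g/ is a voiced stop in word-final position, so it devoices to [k]. /pniamaabegiegig/ → pniamaabegiegik.

pniamaabegiegik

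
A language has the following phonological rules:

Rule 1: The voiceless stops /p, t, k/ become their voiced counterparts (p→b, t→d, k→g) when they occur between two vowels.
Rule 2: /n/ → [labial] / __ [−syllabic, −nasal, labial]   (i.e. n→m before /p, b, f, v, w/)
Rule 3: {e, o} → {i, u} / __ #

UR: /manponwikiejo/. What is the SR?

mampomwigieju

Rule 1 (intervocalic voicing): /k/ is a voiceless stop between vowels /i/ and /i/, so it voices to [g]. /manponwikiejo/ → manponwigiejo.
Rule 2 (nasal place assimilation): /n/ precedes the labial consonant /p/, so it assimilates in place to [m]. /n/ precedes the labial consonant /w/, so it assimilates in place to [m]. /manponwigiejo/ → mampomwigiejo.
Rule 3 (final vowel raising): /o/ is a mid vowel in word-final position, so it raises to [u]. /mampomwigiejo/ → mampomwigieju.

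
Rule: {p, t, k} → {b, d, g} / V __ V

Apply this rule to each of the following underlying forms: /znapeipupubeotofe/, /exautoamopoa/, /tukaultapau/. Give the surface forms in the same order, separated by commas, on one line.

znabeibububeodofe, exaudoamoboa, tugaultabau

/znapeipupubeotofe/: /p/ is a voiceless stop between vowels /a/ and /e/, so it voices to [b]. /p/ is a voiceless stop between vowels /i/ and /u/, so it voices to [b]. /p/ is a voiceless stop between vowels /u/ and /u/, so it voices to [b]. /t/ is a voiceless stop between vowels /o/ and /o/, so it voices to [d]. → [znabeibububeodofe].
/exautoamopoa/: /t/ is a voiceless stop between vowels /u/ and /o/, so it voices to [d]. /p/ is a voiceless stop between vowels /o/ and /o/, so it voices to [b]. → [exaudoamoboa].
/tukaultapau/: /k/ is a voiceless stop between vowels /u/ and /a/, so it voices to [g]. /p/ is a voiceless stop between vowels /a/ and /a/, so it voices to [b]. → [tugaultabau].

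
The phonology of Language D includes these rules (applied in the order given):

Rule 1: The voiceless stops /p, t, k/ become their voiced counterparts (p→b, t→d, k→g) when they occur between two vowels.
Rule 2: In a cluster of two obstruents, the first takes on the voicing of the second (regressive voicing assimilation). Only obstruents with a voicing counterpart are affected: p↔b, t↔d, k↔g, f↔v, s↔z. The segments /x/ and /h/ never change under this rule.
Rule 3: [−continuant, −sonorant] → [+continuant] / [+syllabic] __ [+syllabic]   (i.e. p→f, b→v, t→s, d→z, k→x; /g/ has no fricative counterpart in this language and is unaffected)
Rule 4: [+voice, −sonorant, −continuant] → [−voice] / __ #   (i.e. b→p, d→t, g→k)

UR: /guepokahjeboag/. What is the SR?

Rule 1 (intervocalic voicing): /p/ is a voiceless stop between vowels /e/ and /o/, so it voices to [b]. /k/ is a voiceless stop between vowels /o/ and /a/, so it voices to [g]. /guepokahjeboag/ → guebogahjeboag.
Rule 2 (regressive voicing assimilation): no segment meets the environment; /guebogahjeboag/ is unchanged.
Rule 3 (intervocalic spirantization): /b/ is a stop between vowels /e/ and /o/, so it spirantizes to the fricative [v]. /b/ is a stop between vowels /e/ and /o/, so it spirantizes to the fricative [v]. /guebogahjeboag/ → guevogahjevoag.
Rule 4 (final devoicing): /g/ is a voiced stop in word-final position, so it devoices to [k]. /guevogahjevoag/ → guevogahjevoak.

guevogahjevoak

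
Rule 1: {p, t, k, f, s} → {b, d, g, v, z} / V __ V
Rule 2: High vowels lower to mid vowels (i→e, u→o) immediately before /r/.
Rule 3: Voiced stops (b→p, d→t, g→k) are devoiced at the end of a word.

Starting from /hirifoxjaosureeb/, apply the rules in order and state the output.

herivoxjaozoreep

Rule 1 (intervocalic voicing): /f/ is a voiceless obstruent between vowels /i/ and /o/, so it voices to [v]. /s/ is a voiceless obstruent between vowels /o/ and /u/, so it voices to [z]. /hirifoxjaosureeb/ → hirivoxjaozureeb.
Rule 2 (pre-rhotic lowering): /i/ is a high vowel immediately before /r/, so it lowers to [e]. /u/ is a high vowel immediately before /r/, so it lowers to [o]. /hirivoxjaozureeb/ → herivoxjaozoreeb.
Rule 3 (final devoicing): /b/ is a voiced stop in word-final position, so it devoices to [p]. /herivoxjaozoreeb/ → herivoxjaozoreep.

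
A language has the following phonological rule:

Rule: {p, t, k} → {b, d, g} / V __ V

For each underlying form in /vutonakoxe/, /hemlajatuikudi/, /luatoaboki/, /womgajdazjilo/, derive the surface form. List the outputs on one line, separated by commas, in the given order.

/vutonakoxe/: /t/ is a voiceless stop between vowels /u/ and /o/, so it voices to [d]. /k/ is a voiceless stop between vowels /a/ and /o/, so it voices to [g]. → [vudonagoxe].
/hemlajatuikudi/: /t/ is a voiceless stop between vowels /a/ and /u/, so it voices to [d]. /k/ is a voiceless stop between vowels /i/ and /u/, so it voices to [g]. → [hemlajaduigudi].
/luatoaboki/: /t/ is a voiceless stop between vowels /a/ and /o/, so it voices to [d]. /k/ is a voiceless stop between vowels /o/ and /i/, so it voices to [g]. → [luadoabogi].
/womgajdazjilo/: the rule's environment is not met; surfaces unchanged as [womgajdazjilo].

vudonagoxe, hemlajaduigudi, luadoabogi, womgajdazjilo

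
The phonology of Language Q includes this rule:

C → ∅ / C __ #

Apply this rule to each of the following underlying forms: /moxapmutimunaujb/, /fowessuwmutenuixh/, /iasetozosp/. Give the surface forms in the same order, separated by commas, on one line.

moxapmutimunauj, fowessuwmutenuix, iasetozos

/moxapmutimunaujb/: /b/ is the second consonant of a word-final cluster /jb/, so it deletes. → [moxapmutimunauj].
/fowessuwmutenuixh/: /h/ is the second consonant of a word-final cluster /xh/, so it deletes. → [fowessuwmutenuix].
/iasetozosp/: /p/ is the second consonant of a word-final cluster /sp/, so it deletes. → [iasetozos].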